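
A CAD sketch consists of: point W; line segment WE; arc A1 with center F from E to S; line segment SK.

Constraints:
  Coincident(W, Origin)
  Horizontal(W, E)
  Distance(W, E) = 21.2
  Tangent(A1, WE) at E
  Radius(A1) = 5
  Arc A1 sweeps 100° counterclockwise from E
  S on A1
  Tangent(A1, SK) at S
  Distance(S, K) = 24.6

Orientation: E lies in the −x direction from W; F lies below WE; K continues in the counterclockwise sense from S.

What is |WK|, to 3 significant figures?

37.2

W is at the origin; W and E share the same y with |WE| = 21.2 and E on the −x side, so E = (-21.2, 0.00). A1 meets WE tangentially, so FE is at right angles to WE, so F = E + (0, -5) = (-21.2, -5.00). On A1, E sits at bearing 90° from F; a 100° counterclockwise sweep puts S at bearing 190°, so S = F + 5.0·(cos 190°, sin 190°) = (-26.1, -5.87). The tangent condition forces FS to be normal to SK, so SK runs along (−sin 190°, cos 190°); with |SK| = 24.6, K = (-21.9, -30.1). Then |WK| = |K − W| = 37.2.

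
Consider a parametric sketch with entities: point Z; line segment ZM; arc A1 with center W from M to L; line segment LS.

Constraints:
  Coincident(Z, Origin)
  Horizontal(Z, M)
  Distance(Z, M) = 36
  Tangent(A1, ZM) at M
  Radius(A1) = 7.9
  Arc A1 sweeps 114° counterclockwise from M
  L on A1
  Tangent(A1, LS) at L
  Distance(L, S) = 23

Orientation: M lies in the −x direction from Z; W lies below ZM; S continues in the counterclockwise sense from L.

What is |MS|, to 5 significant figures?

32.196

Z is at the origin; Z and M share the same y with |ZM| = 36.0 and M on the −x side, so M = (-36.000, 0.0000). Since A1 is tangent to ZM there, WM ⟂ ZM, so W = M + (0, -7.9) = (-36.000, -7.9000). On A1, M sits at bearing 90° from W; a 114° counterclockwise sweep puts L at bearing 204°, so L = W + 7.9·(cos 204°, sin 204°) = (-43.217, -11.113). A1 meets LS tangentially, so WL is at right angles to LS, so LS runs along (−sin 204°, cos 204°); with |LS| = 23.0, S = (-33.862, -32.125). Then |MS| = |S − M| = 32.196.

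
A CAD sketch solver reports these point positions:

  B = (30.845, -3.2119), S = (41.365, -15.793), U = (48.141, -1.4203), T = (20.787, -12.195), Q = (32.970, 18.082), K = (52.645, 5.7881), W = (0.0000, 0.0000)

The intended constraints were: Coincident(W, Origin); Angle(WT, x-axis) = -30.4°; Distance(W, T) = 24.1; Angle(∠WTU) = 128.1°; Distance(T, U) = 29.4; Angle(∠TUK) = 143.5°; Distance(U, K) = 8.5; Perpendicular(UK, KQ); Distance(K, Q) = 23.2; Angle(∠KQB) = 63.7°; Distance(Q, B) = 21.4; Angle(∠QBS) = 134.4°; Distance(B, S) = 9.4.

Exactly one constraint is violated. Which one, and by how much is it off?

Distance(B, S) = 9.4 — off by 7.00.

W = (0.00, 0.00) ✓; WT at -30.40° ✓; |WT| = 24.10 ✓; ∠WTU = 128.1° ✓; |TU| = 29.40 ✓; ∠TUK = 143.5° ✓; |UK| = 8.500 ✓; ∠(UK, KQ) = 90.00° ✓; |KQ| = 23.20 ✓; ∠KQB = 63.70° ✓; |QB| = 21.40 ✓; ∠QBS = 134.4° ✓; |BS| = 16.40 ✗.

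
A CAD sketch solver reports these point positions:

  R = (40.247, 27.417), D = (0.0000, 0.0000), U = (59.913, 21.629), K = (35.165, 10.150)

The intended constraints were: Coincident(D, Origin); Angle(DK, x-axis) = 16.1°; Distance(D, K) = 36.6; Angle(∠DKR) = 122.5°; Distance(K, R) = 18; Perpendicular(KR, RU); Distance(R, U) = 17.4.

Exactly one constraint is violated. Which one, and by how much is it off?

Distance(R, U) = 17.4 — off by 3.10.

D = (0.00, 0.00) ✓; DK at 16.10° ✓; |DK| = 36.60 ✓; ∠DKR = 122.5° ✓; |KR| = 18.00 ✓; ∠(KR, RU) = 90.00° ✓; |RU| = 20.50 ✗.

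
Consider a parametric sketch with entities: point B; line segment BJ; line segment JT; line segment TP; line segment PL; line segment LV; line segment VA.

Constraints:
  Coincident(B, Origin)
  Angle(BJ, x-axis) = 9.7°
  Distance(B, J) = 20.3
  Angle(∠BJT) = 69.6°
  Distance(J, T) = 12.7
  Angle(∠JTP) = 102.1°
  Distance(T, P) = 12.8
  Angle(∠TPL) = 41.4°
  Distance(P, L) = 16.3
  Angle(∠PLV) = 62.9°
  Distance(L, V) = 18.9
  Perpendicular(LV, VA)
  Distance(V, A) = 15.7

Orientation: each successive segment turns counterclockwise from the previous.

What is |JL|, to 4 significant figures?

3.627

B is at the origin; BJ runs at 9.7° with length 20.3, so J = (20.01, 3.420). ∠BJT = 69.6° gives JT at 120.1° from the x-axis; with |JT| = 12.7, T = (13.64, 14.41). ∠JTP = 102.1° gives TP at -162.0° from the x-axis; with |TP| = 12.8, P = (1.467, 10.45). ∠TPL = 41.4° gives PL at -23.40° from the x-axis; with |PL| = 16.3, L = (16.43, 3.979). Then |JL| = |L − J| = 3.627.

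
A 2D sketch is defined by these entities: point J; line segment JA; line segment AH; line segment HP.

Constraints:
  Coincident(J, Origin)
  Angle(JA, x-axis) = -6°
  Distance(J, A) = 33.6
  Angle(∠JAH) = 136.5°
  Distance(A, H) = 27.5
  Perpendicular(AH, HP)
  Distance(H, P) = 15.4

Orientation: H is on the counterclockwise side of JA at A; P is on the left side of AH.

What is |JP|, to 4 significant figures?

52.45

J is at the origin; JA runs at -6.0° with length 33.6, so A = 33.6·(cos -6.0°, sin -6.0°) = (33.42, -3.512). ∠JAH = 136.5°, so AH runs at -6.0° + (180° − 136.5°) = 37.50° from the x-axis; with |AH| = 27.5, H = A + 27.5·(cos 37.50°, sin 37.50°) = (55.23, 13.23). AH is perpendicular to HP; with |HP| = 15.4 on the left of AH, P = H + 15.4·(-0.6088, 0.7934) = (45.86, 25.45). Then |JP| = |P − J| = 52.45.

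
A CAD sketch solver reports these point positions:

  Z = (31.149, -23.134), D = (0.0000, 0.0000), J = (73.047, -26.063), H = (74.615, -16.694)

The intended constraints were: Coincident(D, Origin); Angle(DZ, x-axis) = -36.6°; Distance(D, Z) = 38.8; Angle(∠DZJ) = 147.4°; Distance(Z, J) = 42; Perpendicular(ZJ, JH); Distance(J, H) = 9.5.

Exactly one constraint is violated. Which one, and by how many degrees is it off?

Perpendicular(ZJ, JH) — off by 5.50°.

D = (0.00, 0.00) ✓; DZ at -36.60° ✓; |DZ| = 38.80 ✓; ∠DZJ = 147.4° ✓; |ZJ| = 42.00 ✓; ∠(ZJ, JH) = 84.50° ✗; |JH| = 9.499 ✓.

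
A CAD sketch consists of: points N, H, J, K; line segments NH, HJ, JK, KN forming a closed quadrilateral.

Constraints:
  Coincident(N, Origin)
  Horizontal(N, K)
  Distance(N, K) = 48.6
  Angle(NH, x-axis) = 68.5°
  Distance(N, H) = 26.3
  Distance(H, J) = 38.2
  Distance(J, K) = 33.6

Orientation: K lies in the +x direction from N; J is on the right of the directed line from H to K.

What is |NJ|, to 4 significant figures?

21.80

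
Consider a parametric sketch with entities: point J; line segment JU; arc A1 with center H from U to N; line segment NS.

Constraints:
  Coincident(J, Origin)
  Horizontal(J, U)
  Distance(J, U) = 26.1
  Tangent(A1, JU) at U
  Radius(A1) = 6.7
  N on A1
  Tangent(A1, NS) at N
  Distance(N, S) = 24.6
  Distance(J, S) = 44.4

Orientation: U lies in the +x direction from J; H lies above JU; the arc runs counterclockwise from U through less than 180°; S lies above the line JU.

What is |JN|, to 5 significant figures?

33.557

Checks: |HN| = 6.700 ✓; ∠(HN, NS) = 90.00° ✓; |NS| = 24.60 ✓; |JS| = 44.40 ✓.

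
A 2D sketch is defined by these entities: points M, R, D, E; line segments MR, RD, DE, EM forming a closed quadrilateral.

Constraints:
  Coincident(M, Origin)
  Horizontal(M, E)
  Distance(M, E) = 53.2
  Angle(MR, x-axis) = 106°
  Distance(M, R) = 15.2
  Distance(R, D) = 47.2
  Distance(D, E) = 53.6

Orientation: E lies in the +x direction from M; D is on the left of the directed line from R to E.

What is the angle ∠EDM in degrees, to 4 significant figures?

57.93°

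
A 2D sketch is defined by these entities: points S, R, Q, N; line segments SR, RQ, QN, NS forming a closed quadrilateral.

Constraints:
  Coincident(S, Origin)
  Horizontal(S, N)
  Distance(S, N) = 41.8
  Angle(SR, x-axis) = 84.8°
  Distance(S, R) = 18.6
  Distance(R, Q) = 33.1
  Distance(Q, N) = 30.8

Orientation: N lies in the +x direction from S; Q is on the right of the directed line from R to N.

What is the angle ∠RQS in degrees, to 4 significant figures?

26.63°

Checks: |RQ| = 33.10 ✓; |QN| = 30.80 ✓.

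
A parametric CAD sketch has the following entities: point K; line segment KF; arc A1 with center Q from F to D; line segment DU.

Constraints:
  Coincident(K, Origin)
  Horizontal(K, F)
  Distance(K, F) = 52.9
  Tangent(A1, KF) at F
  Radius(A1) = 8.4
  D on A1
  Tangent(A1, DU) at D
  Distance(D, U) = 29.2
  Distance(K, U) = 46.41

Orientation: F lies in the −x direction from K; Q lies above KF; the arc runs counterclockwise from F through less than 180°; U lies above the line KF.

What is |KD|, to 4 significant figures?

45.46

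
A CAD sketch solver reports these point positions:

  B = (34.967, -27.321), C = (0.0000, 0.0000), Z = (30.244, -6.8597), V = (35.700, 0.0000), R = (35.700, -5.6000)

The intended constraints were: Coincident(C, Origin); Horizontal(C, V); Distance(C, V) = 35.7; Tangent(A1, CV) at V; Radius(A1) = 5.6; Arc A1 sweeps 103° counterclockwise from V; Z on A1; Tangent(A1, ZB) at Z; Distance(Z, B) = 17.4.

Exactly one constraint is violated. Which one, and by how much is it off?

Distance(Z, B) = 17.4 — off by 3.60.

C = (0.00, 0.00) ✓; C.y = 0.00, V.y = 0.00 ✓; |CV| = 35.70 ✓; ∠(RV, VC) = 90.00° ✓; |RV| = 5.600 ✓; bearing(R→Z) − bearing(R→V) = 103.0° ✓; |RZ| = 5.600 ✓; ∠(RZ, ZB) = 90.00° ✓; |ZB| = 21.00 ✗.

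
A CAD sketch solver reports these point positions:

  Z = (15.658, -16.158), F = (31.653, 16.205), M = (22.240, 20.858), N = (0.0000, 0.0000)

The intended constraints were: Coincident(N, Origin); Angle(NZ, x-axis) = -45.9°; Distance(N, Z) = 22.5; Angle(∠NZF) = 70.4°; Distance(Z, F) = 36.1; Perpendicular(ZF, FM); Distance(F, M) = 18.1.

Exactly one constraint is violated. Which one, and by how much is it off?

Distance(F, M) = 18.1 — off by 7.60.

N = (0.00, 0.00) ✓; NZ at -45.90° ✓; |NZ| = 22.50 ✓; ∠NZF = 70.40° ✓; |ZF| = 36.10 ✓; ∠(ZF, FM) = 90.00° ✓; |FM| = 10.50 ✗.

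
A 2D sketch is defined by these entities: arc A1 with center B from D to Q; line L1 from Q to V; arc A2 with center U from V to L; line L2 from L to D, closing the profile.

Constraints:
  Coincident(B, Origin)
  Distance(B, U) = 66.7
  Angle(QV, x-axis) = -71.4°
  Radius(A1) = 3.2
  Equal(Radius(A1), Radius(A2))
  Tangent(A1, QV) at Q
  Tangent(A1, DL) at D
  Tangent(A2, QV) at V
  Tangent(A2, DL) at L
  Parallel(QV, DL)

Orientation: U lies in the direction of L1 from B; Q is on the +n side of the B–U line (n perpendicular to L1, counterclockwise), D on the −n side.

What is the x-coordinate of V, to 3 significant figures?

24.3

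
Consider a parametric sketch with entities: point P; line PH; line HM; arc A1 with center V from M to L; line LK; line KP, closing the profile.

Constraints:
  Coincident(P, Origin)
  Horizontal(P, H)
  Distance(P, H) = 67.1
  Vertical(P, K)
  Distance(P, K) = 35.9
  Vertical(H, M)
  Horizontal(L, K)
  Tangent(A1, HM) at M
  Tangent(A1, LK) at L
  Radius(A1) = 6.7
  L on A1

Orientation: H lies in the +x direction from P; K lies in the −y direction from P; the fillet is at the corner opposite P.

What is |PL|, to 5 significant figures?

70.264

P is at the origin; PH is horizontal with |PH| = 67.1 and H on the +x side, so H = (67.100, 0.0000). PK is vertical with |PK| = 35.9 and K on the −y side, so K = (0.0000, -35.900). The virtual corner opposite P is at (67.100, -35.900). Since A1 is tangent to HM there, VM ⟂ HM and A1 meets LK tangentially, so VL is at right angles to LK, with radius 6.7, so the center V sits 6.7 in from both sides at V = (60.400, -29.200). That places the tangent points at M = (67.100, -29.200) on HM and L = (60.400, -35.900) on LK. Then |PL| = |L − P| = 70.264.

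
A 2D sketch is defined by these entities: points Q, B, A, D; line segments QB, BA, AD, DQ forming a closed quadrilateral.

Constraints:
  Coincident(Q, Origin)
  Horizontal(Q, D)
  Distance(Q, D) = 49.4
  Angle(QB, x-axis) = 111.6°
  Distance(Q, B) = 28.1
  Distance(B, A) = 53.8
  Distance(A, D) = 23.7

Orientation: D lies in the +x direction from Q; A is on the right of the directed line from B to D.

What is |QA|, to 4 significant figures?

30.57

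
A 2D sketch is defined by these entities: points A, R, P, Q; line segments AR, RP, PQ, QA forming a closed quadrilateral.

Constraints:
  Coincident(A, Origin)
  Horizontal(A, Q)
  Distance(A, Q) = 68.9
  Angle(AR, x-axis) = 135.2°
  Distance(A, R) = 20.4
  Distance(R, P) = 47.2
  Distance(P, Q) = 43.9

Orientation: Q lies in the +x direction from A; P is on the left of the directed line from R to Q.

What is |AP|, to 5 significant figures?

39.576

A is at the origin; A and Q share the same y with |AQ| = 68.9 and Q in +x, so Q = (68.9, 0). AR runs at 135.2° with |AR| = 20.4, so R = (-14.475, 14.375). P is determined by |RP| = 47.2 and |PQ| = 43.9 together: it lies at the intersection of circle(R, 47.2) and circle(Q, 43.9). With |RQ| = 84.605, the foot of the radical line on RQ is 44.079 from R and the perpendicular offset is √(47.2² − 44.079²) = 16.878. Taking the left-of-RQ solution: P = (31.831, 23.518).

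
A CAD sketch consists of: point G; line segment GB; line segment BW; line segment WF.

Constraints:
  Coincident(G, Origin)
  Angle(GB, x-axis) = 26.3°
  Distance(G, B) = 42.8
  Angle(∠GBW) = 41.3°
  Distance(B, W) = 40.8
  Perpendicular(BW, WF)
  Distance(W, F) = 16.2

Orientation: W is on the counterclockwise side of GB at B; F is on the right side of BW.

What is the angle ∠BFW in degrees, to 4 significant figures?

68.34°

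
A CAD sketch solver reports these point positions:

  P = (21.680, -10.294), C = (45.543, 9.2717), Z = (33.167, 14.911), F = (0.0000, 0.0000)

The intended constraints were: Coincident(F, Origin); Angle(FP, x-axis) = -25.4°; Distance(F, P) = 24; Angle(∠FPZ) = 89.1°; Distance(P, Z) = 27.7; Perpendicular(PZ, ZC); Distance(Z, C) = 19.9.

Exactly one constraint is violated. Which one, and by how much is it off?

Distance(Z, C) = 19.9 — off by 6.30.

F = (0.00, 0.00) ✓; FP at -25.40° ✓; |FP| = 24.00 ✓; ∠FPZ = 89.10° ✓; |PZ| = 27.70 ✓; ∠(PZ, ZC) = 90.00° ✓; |ZC| = 13.60 ✗.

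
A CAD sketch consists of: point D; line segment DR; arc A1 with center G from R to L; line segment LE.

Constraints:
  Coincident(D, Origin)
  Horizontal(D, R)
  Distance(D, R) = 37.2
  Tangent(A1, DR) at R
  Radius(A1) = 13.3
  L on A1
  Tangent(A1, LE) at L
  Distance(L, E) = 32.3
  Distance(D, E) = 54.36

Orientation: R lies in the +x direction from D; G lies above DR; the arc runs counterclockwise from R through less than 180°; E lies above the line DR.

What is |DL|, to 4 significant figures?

52.27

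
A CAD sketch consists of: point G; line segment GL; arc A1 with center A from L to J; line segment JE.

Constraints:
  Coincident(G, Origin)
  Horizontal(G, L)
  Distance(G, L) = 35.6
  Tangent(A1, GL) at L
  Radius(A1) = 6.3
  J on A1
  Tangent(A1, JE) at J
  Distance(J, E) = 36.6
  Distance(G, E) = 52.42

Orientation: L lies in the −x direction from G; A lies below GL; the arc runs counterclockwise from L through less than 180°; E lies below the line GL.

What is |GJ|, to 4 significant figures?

42.39

G is at the origin; GL is horizontal with |GL| = 35.6 and L on the −x side, so L = (-35.60, 0.000). Since A1 is tangent to GL there, AL ⟂ GL, so A = L + (0, -6.3) = (-35.60, -6.300). Since AJ ⟂ JE (tangency), |AE| = √(6.3² + 36.6²) = 37.14 regardless of where J sits on A1. So E lies on both circle(G, 52.42) and circle(A, 37.14); the below-GL intersection is E = (-29.97, -43.01). J is the foot of the tangent from E: J = (-41.57, -8.298).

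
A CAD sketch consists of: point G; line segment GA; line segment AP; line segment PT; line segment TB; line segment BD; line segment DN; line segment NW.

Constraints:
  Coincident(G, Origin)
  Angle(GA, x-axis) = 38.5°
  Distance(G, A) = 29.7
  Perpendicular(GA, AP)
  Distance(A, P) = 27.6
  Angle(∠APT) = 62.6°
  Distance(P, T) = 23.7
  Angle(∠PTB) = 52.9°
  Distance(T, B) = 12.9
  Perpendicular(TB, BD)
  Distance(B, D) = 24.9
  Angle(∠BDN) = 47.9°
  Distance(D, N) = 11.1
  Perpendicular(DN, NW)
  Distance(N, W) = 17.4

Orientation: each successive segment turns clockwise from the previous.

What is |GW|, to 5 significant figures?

28.852

G is at the origin; GA runs at 38.5° with length 29.7, so A = (23.243, 18.489). The perpendicularity gives AP at right angles to GA, so AP runs at -51.500°; with |AP| = 27.6, P = (40.425, -3.1113). ∠APT = 62.6° gives PT at -168.90° from the x-axis; with |PT| = 23.7, T = (17.168, -7.6741). ∠PTB = 52.9° gives TB at 64.000° from the x-axis; with |TB| = 12.9, B = (22.823, 3.9204). TB ⟂ BD, so BD runs at -26.000°; with |BD| = 24.9, D = (45.203, -6.9951). ∠BDN = 47.9° gives DN at -158.10° from the x-axis; with |DN| = 11.1, N = (34.904, -11.135). DN is perpendicular to NW, so NW runs at 111.90°; with |NW| = 17.4, W = (28.414, 5.0091). Then |GW| = |W − G| = 28.852.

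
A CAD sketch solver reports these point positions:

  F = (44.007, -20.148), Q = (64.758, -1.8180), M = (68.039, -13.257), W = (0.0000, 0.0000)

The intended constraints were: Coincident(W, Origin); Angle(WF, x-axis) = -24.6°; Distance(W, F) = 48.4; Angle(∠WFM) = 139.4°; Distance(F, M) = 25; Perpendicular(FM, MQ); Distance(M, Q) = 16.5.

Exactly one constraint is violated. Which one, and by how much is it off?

Distance(M, Q) = 16.5 — off by 4.60.

W = (0.00, 0.00) ✓; WF at -24.60° ✓; |WF| = 48.40 ✓; ∠WFM = 139.4° ✓; |FM| = 25.00 ✓; ∠(FM, MQ) = 90.00° ✓; |MQ| = 11.90 ✗.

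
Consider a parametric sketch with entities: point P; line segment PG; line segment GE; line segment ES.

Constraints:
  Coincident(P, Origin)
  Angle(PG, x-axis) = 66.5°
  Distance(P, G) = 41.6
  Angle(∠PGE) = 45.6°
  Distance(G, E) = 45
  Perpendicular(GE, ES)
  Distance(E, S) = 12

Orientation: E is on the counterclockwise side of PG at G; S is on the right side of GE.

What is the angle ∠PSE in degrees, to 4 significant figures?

20.85°

∠PGE = 45.6°, so GE runs at 66.5° + (180° − 45.6°) = 200.9° from the x-axis; with |GE| = 45.0, E = G + 45.0·(cos 200.9°, sin 200.9°) = (-25.45, 22.10). GE ⟂ ES; with |ES| = 12.0 on the right of GE, S = E + 12.0·(-0.3567, 0.9342) = (-29.73, 33.31). Then cos ∠PSE = SP·SE / (|SP||SE|), giving 20.85°.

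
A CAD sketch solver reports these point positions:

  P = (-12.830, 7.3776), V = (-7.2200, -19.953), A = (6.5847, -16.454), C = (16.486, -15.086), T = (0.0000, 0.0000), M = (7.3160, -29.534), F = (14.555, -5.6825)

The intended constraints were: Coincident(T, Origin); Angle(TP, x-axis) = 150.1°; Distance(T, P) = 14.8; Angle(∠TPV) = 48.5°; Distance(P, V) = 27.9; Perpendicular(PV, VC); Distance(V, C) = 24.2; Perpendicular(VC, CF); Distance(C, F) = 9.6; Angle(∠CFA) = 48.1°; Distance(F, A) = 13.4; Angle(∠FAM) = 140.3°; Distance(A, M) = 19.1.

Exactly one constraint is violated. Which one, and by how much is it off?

Distance(A, M) = 19.1 — off by 6.00.

T = (0.00, 0.00) ✓; TP at 150.1° ✓; |TP| = 14.80 ✓; ∠TPV = 48.50° ✓; |PV| = 27.90 ✓; ∠(PV, VC) = 90.00° ✓; |VC| = 24.20 ✓; ∠(VC, CF) = 90.00° ✓; |CF| = 9.600 ✓; ∠CFA = 48.10° ✓; |FA| = 13.40 ✓; ∠FAM = 140.3° ✓; |AM| = 13.10 ✗.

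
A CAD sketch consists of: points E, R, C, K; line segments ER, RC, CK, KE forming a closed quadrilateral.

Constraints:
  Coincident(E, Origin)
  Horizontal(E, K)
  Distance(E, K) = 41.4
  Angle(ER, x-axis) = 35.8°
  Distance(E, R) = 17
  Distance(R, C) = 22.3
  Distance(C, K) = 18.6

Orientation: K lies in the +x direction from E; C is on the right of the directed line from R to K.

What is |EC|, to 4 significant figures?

26.86

Checks: E = (0.00, 0.00) ✓; |RC| = 22.30 ✓; |CK| = 18.60 ✓.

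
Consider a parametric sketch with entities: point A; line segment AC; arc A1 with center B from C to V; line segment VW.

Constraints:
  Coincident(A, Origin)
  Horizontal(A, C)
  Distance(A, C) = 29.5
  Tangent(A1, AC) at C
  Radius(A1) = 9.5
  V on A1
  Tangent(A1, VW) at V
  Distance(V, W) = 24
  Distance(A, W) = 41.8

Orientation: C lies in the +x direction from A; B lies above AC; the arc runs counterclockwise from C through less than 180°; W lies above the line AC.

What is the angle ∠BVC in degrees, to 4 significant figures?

27.44°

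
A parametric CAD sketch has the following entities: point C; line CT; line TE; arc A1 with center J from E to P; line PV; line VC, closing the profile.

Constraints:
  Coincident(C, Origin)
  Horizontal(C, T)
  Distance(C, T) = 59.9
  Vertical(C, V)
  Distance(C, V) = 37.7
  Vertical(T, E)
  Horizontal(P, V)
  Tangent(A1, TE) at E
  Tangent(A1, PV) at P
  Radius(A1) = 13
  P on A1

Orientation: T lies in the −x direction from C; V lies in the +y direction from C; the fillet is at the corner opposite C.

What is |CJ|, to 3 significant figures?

53.0

CV is vertical with |CV| = 37.7 and V on the +y side, so V = (0.00, 37.7). The virtual corner opposite C is at (-59.9, 37.7). Since A1 is tangent to TE there, JE ⟂ TE and tangency of A1 to PV means the radius JP is perpendicular to PV, with radius 13.0, so the center J sits 13.0 in from both sides at J = (-46.9, 24.7). Then |CJ| = |J − C| = 53.0.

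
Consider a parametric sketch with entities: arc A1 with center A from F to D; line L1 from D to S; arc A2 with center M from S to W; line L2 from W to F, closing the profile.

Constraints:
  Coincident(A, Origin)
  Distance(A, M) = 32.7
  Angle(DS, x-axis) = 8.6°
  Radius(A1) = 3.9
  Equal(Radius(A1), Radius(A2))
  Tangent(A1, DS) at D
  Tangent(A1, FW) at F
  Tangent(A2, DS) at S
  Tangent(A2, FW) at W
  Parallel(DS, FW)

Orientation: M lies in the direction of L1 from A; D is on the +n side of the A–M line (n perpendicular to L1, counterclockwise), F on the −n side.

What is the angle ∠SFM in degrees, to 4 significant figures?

6.615°

The slot axis is L1's direction at 8.6°, so u = (cos 8.6°, sin 8.6°) = (0.9888, 0.1495) and n = (−sin 8.6°, cos 8.6°) = (-0.1495, 0.9888). A is at the origin and M lies 32.7 along u from A, so M = 32.7·u = (32.33, 4.890). Tangency of A1 to both parallel lines with radius 3.9 puts D and F at A ± 3.9·n: D = (-0.5832, 3.856), F = (0.5832, -3.856). Equal radii place S and W the same way about M: S = M + 3.9·n = (31.75, 8.746), W = M − 3.9·n = (32.92, 1.034). Then cos ∠SFM = FS·FM / (|FS||FM|), giving 6.615°.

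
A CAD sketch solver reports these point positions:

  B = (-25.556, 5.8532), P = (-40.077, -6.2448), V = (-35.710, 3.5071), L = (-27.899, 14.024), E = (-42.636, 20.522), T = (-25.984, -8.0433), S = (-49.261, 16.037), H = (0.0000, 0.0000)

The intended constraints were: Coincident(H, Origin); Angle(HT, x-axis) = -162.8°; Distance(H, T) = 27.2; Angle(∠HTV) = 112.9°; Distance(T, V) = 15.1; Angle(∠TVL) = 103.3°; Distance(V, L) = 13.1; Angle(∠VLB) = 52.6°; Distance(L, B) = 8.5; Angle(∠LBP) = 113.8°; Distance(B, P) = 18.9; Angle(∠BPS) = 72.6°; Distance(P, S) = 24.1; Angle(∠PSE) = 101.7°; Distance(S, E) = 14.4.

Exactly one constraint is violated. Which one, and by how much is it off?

Distance(S, E) = 14.4 — off by 6.40.

H = (0.00, 0.00) ✓; HT at -162.8° ✓; |HT| = 27.20 ✓; ∠HTV = 112.9° ✓; |TV| = 15.10 ✓; ∠TVL = 103.3° ✓; |VL| = 13.10 ✓; ∠VLB = 52.60° ✓; |LB| = 8.500 ✓; ∠LBP = 113.8° ✓; |BP| = 18.90 ✓; ∠BPS = 72.60° ✓; |PS| = 24.10 ✓; ∠PSE = 101.7° ✓; |SE| = 8.000 ✗.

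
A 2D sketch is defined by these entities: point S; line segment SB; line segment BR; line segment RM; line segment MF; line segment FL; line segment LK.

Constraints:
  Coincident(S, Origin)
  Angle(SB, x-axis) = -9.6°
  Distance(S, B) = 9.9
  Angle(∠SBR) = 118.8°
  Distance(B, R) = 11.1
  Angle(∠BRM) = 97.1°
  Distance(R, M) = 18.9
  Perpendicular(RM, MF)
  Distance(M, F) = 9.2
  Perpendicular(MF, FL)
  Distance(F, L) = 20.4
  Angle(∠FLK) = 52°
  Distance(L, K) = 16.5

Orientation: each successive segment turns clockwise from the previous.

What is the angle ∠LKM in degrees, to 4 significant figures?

107.6°

MF ⟂ FL, so FL runs at 26.30°; with |FL| = 20.4, L = (10.68, -3.221). ∠FLK = 52.0° gives LK at -101.7° from the x-axis; with |LK| = 16.5, K = (7.334, -19.38). Then cos ∠LKM = KL·KM / (|KL||KM|), giving 107.6°.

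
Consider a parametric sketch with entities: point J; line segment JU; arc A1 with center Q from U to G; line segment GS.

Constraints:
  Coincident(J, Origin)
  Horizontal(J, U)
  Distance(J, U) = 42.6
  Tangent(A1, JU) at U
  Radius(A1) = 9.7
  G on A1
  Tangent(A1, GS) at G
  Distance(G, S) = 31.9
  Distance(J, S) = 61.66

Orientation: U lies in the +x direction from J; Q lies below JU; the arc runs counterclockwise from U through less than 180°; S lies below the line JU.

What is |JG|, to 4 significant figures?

35.89

J is at the origin; JU is horizontal with |JU| = 42.6 and U on the +x side, so U = (42.60, 0.000). A1 meets JU tangentially, so QU is at right angles to JU, so Q = U + (0, -9.7) = (42.60, -9.700). Since QG ⟂ GS (tangency), |QS| = √(9.7² + 31.9²) = 33.34 regardless of where G sits on A1. So S lies on both circle(J, 61.66) and circle(Q, 33.34); the below-JU intersection is S = (44.19, -43.00). G is the foot of the tangent from S: G = (33.46, -12.96).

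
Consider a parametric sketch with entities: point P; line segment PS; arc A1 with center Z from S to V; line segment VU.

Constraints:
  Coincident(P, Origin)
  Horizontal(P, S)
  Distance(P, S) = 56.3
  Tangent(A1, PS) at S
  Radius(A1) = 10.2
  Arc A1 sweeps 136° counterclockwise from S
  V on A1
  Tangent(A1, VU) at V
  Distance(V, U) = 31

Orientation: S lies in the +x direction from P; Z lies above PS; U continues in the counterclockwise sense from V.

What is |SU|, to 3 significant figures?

41.9

P is at the origin; PS is horizontal with |PS| = 56.3 and S on the +x side, so S = (56.3, 0.00). A1 meets PS tangentially, so ZS is at right angles to PS, so Z = S + (0, 10.2) = (56.3, 10.2). On A1, S sits at bearing -90° from Z; a 136° counterclockwise sweep puts V at bearing 46°, so V = Z + 10.2·(cos 46°, sin 46°) = (63.4, 17.5). A1 meets VU tangentially, so ZV is at right angles to VU, so VU runs along (−sin 46°, cos 46°); with |VU| = 31.0, U = (41.1, 39.1). Then |SU| = |U − S| = 41.9.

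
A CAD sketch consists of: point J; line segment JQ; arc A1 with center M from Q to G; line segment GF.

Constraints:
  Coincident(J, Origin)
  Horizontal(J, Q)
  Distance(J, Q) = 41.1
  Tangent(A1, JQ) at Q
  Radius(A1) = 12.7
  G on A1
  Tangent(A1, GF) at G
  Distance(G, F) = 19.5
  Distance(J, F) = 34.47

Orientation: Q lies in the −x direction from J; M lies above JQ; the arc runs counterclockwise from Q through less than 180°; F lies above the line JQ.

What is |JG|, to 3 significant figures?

30.4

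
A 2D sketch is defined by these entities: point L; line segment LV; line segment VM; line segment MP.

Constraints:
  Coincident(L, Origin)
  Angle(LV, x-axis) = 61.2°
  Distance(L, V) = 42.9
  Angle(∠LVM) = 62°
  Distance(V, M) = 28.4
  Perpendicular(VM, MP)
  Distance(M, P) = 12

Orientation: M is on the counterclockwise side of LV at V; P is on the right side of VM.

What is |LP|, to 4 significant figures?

50.56

L is at the origin; LV runs at 61.2° with length 42.9, so V = 42.9·(cos 61.2°, sin 61.2°) = (20.67, 37.59). ∠LVM = 62.0°, so VM runs at 61.2° + (180° − 62.0°) = 179.2° from the x-axis; with |VM| = 28.4, M = V + 28.4·(cos 179.2°, sin 179.2°) = (-7.730, 37.99). The perpendicularity gives MP at right angles to VM; with |MP| = 12.0 on the right of VM, P = M + 12.0·(0.01396, 0.9999) = (-7.562, 49.99). Then |LP| = |P − L| = 50.56.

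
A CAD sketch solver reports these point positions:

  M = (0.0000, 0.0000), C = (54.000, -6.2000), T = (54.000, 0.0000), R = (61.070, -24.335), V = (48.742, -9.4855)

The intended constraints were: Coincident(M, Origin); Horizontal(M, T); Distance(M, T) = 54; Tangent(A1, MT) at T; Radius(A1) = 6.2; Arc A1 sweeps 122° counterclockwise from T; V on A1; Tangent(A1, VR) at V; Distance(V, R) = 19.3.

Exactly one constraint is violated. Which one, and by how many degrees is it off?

Tangent(A1, VR) at V — off by 7.70°.

M = (0.00, 0.00) ✓; M.y = 0.00, T.y = 0.00 ✓; |MT| = 54.00 ✓; ∠(CT, TM) = 90.00° ✓; |CT| = 6.200 ✓; bearing(C→V) − bearing(C→T) = 122.0° ✓; |CV| = 6.200 ✓; ∠(CV, VR) = 82.30° ✗; |VR| = 19.30 ✓.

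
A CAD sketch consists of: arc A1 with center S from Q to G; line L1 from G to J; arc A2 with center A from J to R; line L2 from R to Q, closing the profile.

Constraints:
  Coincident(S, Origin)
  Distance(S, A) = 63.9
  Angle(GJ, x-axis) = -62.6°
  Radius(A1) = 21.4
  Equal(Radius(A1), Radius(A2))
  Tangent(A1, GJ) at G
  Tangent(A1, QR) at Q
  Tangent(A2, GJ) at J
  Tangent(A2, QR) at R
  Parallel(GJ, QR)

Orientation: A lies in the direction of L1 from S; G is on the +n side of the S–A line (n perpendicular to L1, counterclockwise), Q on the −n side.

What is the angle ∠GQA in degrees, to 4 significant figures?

71.48°

The slot axis is L1's direction at -62.6°, so u = (cos -62.6°, sin -62.6°) = (0.4602, -0.8878) and n = (−sin -62.6°, cos -62.6°) = (0.8878, 0.4602). S is at the origin and A lies 63.9 along u from S, so A = 63.9·u = (29.41, -56.73). Tangency of A1 to both parallel lines with radius 21.4 puts G and Q at S ± 21.4·n: G = (19.00, 9.848), Q = (-19.00, -9.848). Then cos ∠GQA = QG·QA / (|QG||QA|), giving 71.48°.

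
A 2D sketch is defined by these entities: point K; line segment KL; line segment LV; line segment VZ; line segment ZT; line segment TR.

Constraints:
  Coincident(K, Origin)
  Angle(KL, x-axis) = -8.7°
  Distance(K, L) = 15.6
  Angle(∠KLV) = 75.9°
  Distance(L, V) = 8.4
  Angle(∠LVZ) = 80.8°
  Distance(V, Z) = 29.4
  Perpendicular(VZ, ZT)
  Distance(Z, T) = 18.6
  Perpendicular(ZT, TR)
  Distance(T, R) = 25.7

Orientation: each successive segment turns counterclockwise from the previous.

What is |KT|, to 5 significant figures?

21.448

K is at the origin; KL runs at -8.7° with length 15.6, so L = (15.421, -2.3597). ∠KLV = 75.9° gives LV at 95.400° from the x-axis; with |LV| = 8.4, V = (14.630, 6.0031). ∠LVZ = 80.8° gives VZ at -165.40° from the x-axis; with |VZ| = 29.4, Z = (-13.821, -1.4078). VZ ⟂ ZT, so ZT runs at -75.400°; with |ZT| = 18.6, T = (-9.1322, -19.407). Then |KT| = |T − K| = 21.448.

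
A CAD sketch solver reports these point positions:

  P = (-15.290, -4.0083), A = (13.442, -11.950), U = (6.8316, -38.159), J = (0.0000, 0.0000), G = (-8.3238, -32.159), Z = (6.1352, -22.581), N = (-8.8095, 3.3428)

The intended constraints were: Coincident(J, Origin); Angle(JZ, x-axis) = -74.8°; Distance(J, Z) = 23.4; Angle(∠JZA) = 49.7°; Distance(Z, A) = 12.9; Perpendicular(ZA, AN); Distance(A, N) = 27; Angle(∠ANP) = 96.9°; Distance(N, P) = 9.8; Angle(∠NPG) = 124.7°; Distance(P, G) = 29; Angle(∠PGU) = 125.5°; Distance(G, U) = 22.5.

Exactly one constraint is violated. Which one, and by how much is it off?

Distance(G, U) = 22.5 — off by 6.20.

J = (0.00, 0.00) ✓; JZ at -74.80° ✓; |JZ| = 23.40 ✓; ∠JZA = 49.70° ✓; |ZA| = 12.90 ✓; ∠(ZA, AN) = 90.00° ✓; |AN| = 27.00 ✓; ∠ANP = 96.90° ✓; |NP| = 9.800 ✓; ∠NPG = 124.7° ✓; |PG| = 29.00 ✓; ∠PGU = 125.5° ✓; |GU| = 16.30 ✗.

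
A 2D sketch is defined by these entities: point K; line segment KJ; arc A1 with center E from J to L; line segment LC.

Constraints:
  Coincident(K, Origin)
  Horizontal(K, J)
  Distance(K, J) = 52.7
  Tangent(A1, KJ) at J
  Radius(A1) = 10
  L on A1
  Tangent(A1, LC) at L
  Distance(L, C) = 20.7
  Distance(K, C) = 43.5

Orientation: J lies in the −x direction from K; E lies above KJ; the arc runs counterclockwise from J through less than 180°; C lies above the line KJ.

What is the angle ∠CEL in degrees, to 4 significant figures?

64.22°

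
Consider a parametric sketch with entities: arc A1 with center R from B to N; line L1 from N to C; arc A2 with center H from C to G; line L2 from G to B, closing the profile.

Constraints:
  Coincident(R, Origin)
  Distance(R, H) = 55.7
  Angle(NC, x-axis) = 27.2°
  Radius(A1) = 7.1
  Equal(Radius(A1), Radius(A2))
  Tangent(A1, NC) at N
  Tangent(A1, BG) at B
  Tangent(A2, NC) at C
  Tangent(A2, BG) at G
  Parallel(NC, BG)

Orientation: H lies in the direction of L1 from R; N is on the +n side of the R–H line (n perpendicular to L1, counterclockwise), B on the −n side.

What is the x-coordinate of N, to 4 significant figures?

-3.245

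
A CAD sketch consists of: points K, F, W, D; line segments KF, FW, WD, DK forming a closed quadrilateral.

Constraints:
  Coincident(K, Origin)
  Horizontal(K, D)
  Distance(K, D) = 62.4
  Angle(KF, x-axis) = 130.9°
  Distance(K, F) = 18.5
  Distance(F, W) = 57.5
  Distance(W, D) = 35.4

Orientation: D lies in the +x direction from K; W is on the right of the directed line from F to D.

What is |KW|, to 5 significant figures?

39.586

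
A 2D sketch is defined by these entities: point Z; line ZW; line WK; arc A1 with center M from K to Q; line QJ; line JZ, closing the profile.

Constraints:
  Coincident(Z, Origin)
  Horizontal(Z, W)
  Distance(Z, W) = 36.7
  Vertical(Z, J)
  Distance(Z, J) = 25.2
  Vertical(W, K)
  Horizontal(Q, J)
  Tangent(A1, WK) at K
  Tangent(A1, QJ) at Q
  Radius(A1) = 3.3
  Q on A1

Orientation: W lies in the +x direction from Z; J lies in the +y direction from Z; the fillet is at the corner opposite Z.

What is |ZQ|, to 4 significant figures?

41.84

The virtual corner opposite Z is at (36.70, 25.20). Since A1 is tangent to WK there, MK ⟂ WK and since A1 is tangent to QJ there, MQ ⟂ QJ, with radius 3.3, so the center M sits 3.3 in from both sides at M = (33.40, 21.90). That places the tangent points at K = (36.70, 21.90) on WK and Q = (33.40, 25.20) on QJ. Then |ZQ| = |Q − Z| = 41.84.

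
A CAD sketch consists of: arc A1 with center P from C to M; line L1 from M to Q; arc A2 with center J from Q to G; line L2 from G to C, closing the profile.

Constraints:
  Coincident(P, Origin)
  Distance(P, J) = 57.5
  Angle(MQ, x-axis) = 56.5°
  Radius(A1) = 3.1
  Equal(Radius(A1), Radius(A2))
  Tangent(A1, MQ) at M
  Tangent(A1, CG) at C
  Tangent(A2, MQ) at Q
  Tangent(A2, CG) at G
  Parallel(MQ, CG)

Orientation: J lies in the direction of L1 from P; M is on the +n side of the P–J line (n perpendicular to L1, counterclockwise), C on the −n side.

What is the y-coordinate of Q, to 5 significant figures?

49.659

The slot axis is L1's direction at 56.5°, so u = (cos 56.5°, sin 56.5°) = (0.55194, 0.83389) and n = (−sin 56.5°, cos 56.5°) = (-0.83389, 0.55194). P is at the origin and J lies 57.5 along u from P, so J = 57.5·u = (31.736, 47.948). Tangency of A1 to both parallel lines with radius 3.1 puts M and C at P ± 3.1·n: M = (-2.5850, 1.7110), C = (2.5850, -1.7110). Equal radii place Q and G the same way about J: Q = J + 3.1·n = (29.151, 49.659), G = J − 3.1·n = (34.321, 46.237). So Q.y = 49.659.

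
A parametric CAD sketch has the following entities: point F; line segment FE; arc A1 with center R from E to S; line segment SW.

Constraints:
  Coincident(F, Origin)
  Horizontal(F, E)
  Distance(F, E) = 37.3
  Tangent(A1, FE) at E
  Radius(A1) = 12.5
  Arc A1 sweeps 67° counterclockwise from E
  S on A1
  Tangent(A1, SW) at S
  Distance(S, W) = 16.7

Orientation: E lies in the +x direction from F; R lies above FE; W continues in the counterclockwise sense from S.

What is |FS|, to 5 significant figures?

49.397

F is at the origin; FE is horizontal with |FE| = 37.3 and E on the +x side, so E = (37.300, 0.0000). The tangent condition forces RE to be normal to FE, so R = E + (0, 12.5) = (37.300, 12.500). On A1, E sits at bearing -90° from R; a 67° counterclockwise sweep puts S at bearing -23°, so S = R + 12.5·(cos -23°, sin -23°) = (48.806, 7.6159). Then |FS| = |S − F| = 49.397.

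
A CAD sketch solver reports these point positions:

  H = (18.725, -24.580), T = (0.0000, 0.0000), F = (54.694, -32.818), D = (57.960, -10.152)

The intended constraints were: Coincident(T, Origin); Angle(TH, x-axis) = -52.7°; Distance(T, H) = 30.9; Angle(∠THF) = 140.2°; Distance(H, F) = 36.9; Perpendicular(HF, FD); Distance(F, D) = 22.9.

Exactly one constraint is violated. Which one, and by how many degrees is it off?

Perpendicular(HF, FD) — off by 4.70°.

T = (0.00, 0.00) ✓; TH at -52.70° ✓; |TH| = 30.90 ✓; ∠THF = 140.2° ✓; |HF| = 36.90 ✓; ∠(HF, FD) = 94.70° ✗; |FD| = 22.90 ✓.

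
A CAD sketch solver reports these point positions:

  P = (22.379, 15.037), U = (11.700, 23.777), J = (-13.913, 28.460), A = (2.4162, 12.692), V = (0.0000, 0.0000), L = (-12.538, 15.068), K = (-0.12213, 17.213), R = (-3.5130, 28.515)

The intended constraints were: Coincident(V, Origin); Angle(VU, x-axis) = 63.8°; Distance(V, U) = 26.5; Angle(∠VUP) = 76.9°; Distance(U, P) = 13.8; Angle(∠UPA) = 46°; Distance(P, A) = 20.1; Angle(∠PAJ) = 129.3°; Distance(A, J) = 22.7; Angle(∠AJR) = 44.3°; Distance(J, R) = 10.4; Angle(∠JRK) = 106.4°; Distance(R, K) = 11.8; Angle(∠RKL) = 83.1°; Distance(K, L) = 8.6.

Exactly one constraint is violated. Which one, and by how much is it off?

Distance(K, L) = 8.6 — off by 4.00.

V = (0.00, 0.00) ✓; VU at 63.80° ✓; |VU| = 26.50 ✓; ∠VUP = 76.90° ✓; |UP| = 13.80 ✓; ∠UPA = 46.00° ✓; |PA| = 20.10 ✓; ∠PAJ = 129.3° ✓; |AJ| = 22.70 ✓; ∠AJR = 44.30° ✓; |JR| = 10.40 ✓; ∠JRK = 106.4° ✓; |RK| = 11.80 ✓; ∠RKL = 83.10° ✓; |KL| = 12.60 ✗.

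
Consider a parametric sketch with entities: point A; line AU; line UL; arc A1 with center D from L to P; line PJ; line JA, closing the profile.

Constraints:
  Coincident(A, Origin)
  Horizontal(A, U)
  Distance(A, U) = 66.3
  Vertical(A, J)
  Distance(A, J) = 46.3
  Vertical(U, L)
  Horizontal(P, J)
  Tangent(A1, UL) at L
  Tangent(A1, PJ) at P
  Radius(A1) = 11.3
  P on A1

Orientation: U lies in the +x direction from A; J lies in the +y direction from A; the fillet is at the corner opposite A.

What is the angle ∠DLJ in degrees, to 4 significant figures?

9.672°

A is at the origin; AU is horizontal with |AU| = 66.3 and U on the +x side, so U = (66.30, 0.000). AJ is vertical with |AJ| = 46.3 and J on the +y side, so J = (0.000, 46.30). The virtual corner opposite A is at (66.30, 46.30). Tangency of A1 to UL means the radius DL is perpendicular to UL and tangency of A1 to PJ means the radius DP is perpendicular to PJ, with radius 11.3, so the center D sits 11.3 in from both sides at D = (55.00, 35.00). That places the tangent points at L = (66.30, 35.00) on UL and P = (55.00, 46.30) on PJ. Then cos ∠DLJ = LD·LJ / (|LD||LJ|), giving 9.672°.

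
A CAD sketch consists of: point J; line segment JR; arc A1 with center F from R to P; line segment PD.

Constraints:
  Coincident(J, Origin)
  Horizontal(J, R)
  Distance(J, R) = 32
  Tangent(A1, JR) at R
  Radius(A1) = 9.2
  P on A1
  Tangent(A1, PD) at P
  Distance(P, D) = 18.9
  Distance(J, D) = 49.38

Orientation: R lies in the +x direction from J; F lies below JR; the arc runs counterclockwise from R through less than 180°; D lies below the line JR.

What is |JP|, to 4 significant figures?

30.62

J is at the origin; JR is horizontal with |JR| = 32.0 and R on the +x side, so R = (32.00, 0.000). A1 meets JR tangentially, so FR is at right angles to JR, so F = R + (0, -9.2) = (32.00, -9.200). Since FP ⟂ PD (tangency), |FD| = √(9.2² + 18.9²) = 21.02 regardless of where P sits on A1. So D lies on both circle(J, 49.38) and circle(F, 21.02); the below-JR intersection is D = (40.32, -28.50). P is the foot of the tangent from D: P = (26.00, -16.17).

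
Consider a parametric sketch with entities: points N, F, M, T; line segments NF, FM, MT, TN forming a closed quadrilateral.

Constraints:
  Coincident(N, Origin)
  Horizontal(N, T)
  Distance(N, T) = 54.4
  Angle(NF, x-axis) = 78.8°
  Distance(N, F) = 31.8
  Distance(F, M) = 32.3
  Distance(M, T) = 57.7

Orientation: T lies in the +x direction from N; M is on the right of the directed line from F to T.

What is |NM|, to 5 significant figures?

3.3142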